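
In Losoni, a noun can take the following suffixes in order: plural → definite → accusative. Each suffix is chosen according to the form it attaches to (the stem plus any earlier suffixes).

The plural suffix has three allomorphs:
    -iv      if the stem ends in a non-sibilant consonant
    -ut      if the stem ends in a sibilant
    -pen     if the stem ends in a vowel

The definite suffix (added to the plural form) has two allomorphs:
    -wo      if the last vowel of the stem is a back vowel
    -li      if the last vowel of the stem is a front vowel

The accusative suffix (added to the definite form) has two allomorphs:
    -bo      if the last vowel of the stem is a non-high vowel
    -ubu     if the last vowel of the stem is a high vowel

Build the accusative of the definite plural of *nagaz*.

nagazutwobo

The final sound of *nagaz* is /z/, which is a sibilant, so the plural suffix is -ut, giving *nagazut*.
The plural form *nagazut* — last vowel /u/ (a back vowel) → -wo → *nagazutwo*.
Since the last vowel of the definite form *nagazutwo* is /o/ (a non-high vowel), it takes -bo, giving *nagazutwobo*.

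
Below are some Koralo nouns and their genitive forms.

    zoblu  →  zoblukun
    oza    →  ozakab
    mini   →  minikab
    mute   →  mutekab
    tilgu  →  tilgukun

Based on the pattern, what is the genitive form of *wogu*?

The pattern is rounding harmony: -kun when the last vowel of the stem is a rounded vowel (*zoblu*, *tilgu*); -kab when the last vowel of the stem is an unrounded vowel (*oza*, *mini*, *mute*).
*wogu* — last vowel /u/ (a rounded vowel) → -kun → *wogukun*.

wogukun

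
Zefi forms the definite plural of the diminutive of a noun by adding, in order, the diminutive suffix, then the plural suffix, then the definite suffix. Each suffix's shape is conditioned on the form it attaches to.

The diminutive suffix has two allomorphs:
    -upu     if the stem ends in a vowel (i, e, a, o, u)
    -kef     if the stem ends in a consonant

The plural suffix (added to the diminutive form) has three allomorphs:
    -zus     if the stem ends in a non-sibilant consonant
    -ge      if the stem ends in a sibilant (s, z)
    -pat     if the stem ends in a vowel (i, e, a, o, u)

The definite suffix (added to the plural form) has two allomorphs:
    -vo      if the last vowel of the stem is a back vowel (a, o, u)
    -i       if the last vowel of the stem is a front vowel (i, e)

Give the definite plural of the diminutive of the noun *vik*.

vikkefzusvo

The final sound of *vik* is /k/, which is a consonant, so the diminutive suffix is -kef, giving *vikkef*.
The final sound of the diminutive form *vikkef* is /f/, which is a non-sibilant consonant, so the plural suffix is -zus, giving *vikkefzus*.
The plural form *vikkefzus*: last vowel = /u/, a back vowel → -vo → *vikkefzusvo*.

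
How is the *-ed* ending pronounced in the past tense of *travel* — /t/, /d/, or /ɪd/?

The stem *travel* ends in a voiced sound other than /d/.
The -ed suffix is realized as /ɪd/ after /t, d/; as /t/ after other voiceless consonants; and as /d/ after other voiced sounds.
So -ed on *travel* is pronounced /d/.

/d/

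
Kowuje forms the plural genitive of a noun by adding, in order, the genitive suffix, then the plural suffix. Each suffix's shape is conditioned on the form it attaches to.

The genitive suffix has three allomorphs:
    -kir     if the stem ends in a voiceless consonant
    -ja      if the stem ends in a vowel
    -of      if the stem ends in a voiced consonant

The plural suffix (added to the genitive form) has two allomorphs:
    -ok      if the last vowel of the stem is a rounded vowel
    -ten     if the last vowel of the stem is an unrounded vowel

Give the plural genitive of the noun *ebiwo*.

*ebiwo*: final sound = /o/, a vowel → -ja → *ebiwoja*.
The genitive form *ebiwoja*: last vowel = /a/, an unrounded vowel → -ten → *ebiwojaten*.

ebiwojaten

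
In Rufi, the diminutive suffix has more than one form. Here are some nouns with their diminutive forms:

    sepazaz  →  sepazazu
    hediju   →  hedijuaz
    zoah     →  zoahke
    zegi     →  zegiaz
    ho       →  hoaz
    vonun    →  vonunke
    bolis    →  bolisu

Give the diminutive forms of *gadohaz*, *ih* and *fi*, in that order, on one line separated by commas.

gadohazu, ihke, fiaz

The suffix is conditioned by the final sound: -u when the stem ends in a sibilant (*sepazaz*, *bolis*); -ke when the stem ends in a non-sibilant consonant (*zoah*, *vonun*); -az when the stem ends in a vowel (*hediju*, *zegi*, *ho*).
*gadohaz* — final sound /z/ (a sibilant) → -u → *gadohazu*.
The final sound of *ih* is /h/, which is a non-sibilant consonant, so the suffix is -ke, giving *ihke*.
Since the final sound of *fi* is /i/ (a vowel), it takes -az, giving *fiaz*.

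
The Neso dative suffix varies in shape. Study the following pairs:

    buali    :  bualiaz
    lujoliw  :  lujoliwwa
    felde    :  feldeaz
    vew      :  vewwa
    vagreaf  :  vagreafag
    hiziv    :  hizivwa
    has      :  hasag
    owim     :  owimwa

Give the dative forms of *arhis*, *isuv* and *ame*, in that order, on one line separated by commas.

The suffix is conditioned by the final sound: -ag when the stem ends in a voiceless consonant (*vagreaf*, *has*); -wa when the stem ends in a voiced consonant (*lujoliw*, *vew*, *hiziv*, *owim*); -az when the stem ends in a vowel (*buali*, *felde*).
*arhis*: final sound = /s/, a voiceless consonant → -ag → *arhisag*.
Since the final sound of *isuv* is /v/ (a voiced consonant), it takes -wa, giving *isuvwa*.
Since the final sound of *ame* is /e/ (a vowel), it takes -az, giving *ameaz*.

arhisag, isuvwa, ameaz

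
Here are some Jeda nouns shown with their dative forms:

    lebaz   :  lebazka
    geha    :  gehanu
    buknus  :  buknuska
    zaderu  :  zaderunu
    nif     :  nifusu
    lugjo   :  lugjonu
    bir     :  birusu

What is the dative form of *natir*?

The suffix is conditioned by the final sound: -ka when the stem ends in a sibilant (*lebaz*, *buknus*); -usu when the stem ends in a non-sibilant consonant (*nif*, *bir*); -nu when the stem ends in a vowel (*geha*, *zaderu*, *lugjo*).
*natir* — final sound /r/ (a non-sibilant consonant) → -usu → *natirusu*.

natirusu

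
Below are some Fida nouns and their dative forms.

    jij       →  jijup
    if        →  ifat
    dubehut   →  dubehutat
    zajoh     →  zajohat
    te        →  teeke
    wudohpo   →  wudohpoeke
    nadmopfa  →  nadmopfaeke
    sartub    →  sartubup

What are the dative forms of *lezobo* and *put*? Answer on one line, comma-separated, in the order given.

The pattern is voicing of the final sound: -at when the stem ends in a voiceless consonant (*if*, *dubehut*, *zajoh*); -up when the stem ends in a voiced consonant (*jij*, *sartub*); -eke when the stem ends in a vowel (*te*, *wudohpo*, *nadmopfa*).
*lezobo*: final sound = /o/, a vowel → -eke → *lezoboeke*.
The final sound of *put* is /t/, which is a voiceless consonant, so the suffix is -at, giving *putat*.

lezoboeke, putat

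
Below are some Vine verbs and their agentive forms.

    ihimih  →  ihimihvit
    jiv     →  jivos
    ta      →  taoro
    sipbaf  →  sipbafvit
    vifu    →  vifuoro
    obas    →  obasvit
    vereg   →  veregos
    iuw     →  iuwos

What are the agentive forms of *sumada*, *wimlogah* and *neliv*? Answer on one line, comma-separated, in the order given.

The suffix is conditioned by the final sound: -vit when the stem ends in a voiceless consonant (*ihimih*, *sipbaf*, *obas*); -os when the stem ends in a voiced consonant (*jiv*, *vereg*, *iuw*); -oro when the stem ends in a vowel (*ta*, *vifu*).
Since the final sound of *sumada* is /a/ (a vowel), it takes -oro, giving *sumadaoro*.
*wimlogah* — final sound /h/ (a voiceless consonant) → -vit → *wimlogahvit*.
*neliv* — final sound /v/ (a voiced consonant) → -os → *nelivos*.

sumadaoro, wimlogahvit, nelivos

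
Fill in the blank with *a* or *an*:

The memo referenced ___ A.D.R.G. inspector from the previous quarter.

The indefinite article is chosen by the initial *sound* of the following word, not its spelling.
The initialism *A.D.R.G.* is read letter by letter; the first letter, A, is pronounced /eɪ/, which begins with a vowel sound.
So the article is *an*: The memo referenced an A.D.R.G. inspector from the previous quarter.

an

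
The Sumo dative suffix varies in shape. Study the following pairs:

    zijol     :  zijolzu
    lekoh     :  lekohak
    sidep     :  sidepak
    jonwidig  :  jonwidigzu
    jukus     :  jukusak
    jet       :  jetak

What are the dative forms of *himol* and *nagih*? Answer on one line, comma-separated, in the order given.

The alternation tracks the final consonant of the stem — -ak when the stem ends in a voiceless consonant (*lekoh*, *sidep*, *jukus*, *jet*); -zu when the stem ends in a voiced consonant (*zijol*, *jonwidig*).
*himol* — final consonant /l/ (voiced) → -zu → *himolzu*.
*nagih*: final consonant = /h/, voiceless → -ak → *nagihak*.

himolzu, nagihak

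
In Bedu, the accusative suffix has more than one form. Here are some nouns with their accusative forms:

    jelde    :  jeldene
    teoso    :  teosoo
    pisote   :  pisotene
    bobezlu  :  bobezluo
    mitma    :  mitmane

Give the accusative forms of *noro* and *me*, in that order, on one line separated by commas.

noroo, mene

The pattern is rounding harmony: -o when the last vowel of the stem is a rounded vowel (*teoso*, *bobezlu*); -ne when the last vowel of the stem is an unrounded vowel (*jelde*, *pisote*, *mitma*).
Since the last vowel of *noro* is /o/ (a rounded vowel), it takes -o, giving *noroo*.
*me*: last vowel = /e/, an unrounded vowel → -ne → *mene*.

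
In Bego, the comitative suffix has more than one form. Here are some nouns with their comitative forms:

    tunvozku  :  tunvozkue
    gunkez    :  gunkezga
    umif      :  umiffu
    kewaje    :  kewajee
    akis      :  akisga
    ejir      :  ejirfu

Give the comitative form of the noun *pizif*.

piziffu

The pattern is sibilance of the final sound: -ga when the stem ends in a sibilant (*gunkez*, *akis*); -fu when the stem ends in a non-sibilant consonant (*umif*, *ejir*); -e when the stem ends in a vowel (*tunvozku*, *kewaje*).
*pizif*: final sound = /f/, a non-sibilant consonant → -fu → *piziffu*.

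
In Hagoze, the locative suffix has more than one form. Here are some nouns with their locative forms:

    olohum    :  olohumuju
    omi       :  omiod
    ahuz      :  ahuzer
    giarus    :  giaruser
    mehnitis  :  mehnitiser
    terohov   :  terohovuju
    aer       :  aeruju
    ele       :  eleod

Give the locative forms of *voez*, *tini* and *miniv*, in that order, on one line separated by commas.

voezer, tiniod, minivuju

The alternation tracks the final sound of the stem — -er when the stem ends in a sibilant (*ahuz*, *giarus*, *mehnitis*); -uju when the stem ends in a non-sibilant consonant (*olohum*, *terohov*, *aer*); -od when the stem ends in a vowel (*omi*, *ele*).
*voez*: final sound = /z/, a sibilant → -er → *voezer*.
*tini* — final sound /i/ (a vowel) → -od → *tiniod*.
*miniv* — final sound /v/ (a non-sibilant consonant) → -uju → *minivuju*.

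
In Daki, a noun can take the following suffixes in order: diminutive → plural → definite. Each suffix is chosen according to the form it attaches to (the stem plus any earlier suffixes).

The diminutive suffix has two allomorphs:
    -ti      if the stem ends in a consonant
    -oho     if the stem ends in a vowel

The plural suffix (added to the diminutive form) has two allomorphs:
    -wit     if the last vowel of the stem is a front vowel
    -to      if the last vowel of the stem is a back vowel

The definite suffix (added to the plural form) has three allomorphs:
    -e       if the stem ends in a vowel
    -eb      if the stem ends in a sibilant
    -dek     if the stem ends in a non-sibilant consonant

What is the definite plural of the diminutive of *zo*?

zoohotoe

Since the final sound of *zo* is /o/ (a vowel), it takes -oho, giving *zooho*.
Since the last vowel of the diminutive form *zooho* is /o/ (a back vowel), it takes -to, giving *zoohoto*.
The plural form *zoohoto*: final sound = /o/, a vowel → -e → *zoohotoe*.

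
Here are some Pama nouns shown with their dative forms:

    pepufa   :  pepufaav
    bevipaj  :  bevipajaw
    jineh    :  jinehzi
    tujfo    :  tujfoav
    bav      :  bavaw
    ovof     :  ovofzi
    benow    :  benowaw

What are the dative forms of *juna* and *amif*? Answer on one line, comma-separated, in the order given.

Looking at the final sound of each stem: -zi when the stem ends in a voiceless consonant (*jineh*, *ovof*); -aw when the stem ends in a voiced consonant (*bevipaj*, *bav*, *benow*); -av when the stem ends in a vowel (*pepufa*, *tujfo*).
Since the final sound of *juna* is /a/ (a vowel), it takes -av, giving *junaav*.
*amif* — final sound /f/ (a voiceless consonant) → -zi → *amifzi*.

junaav, amifzi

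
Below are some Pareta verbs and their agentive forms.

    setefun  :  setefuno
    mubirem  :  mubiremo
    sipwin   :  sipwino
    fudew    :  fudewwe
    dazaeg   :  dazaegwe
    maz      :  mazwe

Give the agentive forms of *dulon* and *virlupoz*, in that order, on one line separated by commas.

The alternation tracks the final consonant of the stem — -o when the stem ends in a nasal (*setefun*, *mubirem*, *sipwin*); -we when the stem ends in a non-nasal consonant (*fudew*, *dazaeg*, *maz*).
The final consonant of *dulon* is /n/, which is a nasal, so the suffix is -o, giving *dulono*.
Since the final consonant of *virlupoz* is /z/ (non-nasal), it takes -we, giving *virlupozwe*.

dulono, virlupozwe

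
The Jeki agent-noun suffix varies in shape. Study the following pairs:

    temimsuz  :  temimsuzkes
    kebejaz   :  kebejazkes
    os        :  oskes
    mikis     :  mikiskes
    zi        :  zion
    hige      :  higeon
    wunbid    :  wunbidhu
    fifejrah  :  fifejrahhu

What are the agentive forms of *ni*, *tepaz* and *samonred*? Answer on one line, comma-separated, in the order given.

nion, tepazkes, samonredhu

The alternation tracks the final sound of the stem — -kes when the stem ends in a sibilant (*temimsuz*, *kebejaz*, *os*, *mikis*); -hu when the stem ends in a non-sibilant consonant (*wunbid*, *fifejrah*); -on when the stem ends in a vowel (*zi*, *hige*).
Since the final sound of *ni* is /i/ (a vowel), it takes -on, giving *nion*.
Since the final sound of *tepaz* is /z/ (a sibilant), it takes -kes, giving *tepazkes*.
The final sound of *samonred* is /d/, which is a non-sibilant consonant, so the suffix is -hu, giving *samonredhu*.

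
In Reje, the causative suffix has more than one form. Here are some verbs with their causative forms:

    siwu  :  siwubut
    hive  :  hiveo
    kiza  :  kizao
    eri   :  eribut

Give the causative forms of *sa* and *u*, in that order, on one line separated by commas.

sao, ubut

Looking at the last vowel of each stem: -but when the last vowel of the stem is a high vowel (*siwu*, *eri*); -o when the last vowel of the stem is a non-high vowel (*hive*, *kiza*).
*sa*: last vowel = /a/, a non-high vowel → -o → *sao*.
*u* — last vowel /u/ (a high vowel) → -but → *ubut*.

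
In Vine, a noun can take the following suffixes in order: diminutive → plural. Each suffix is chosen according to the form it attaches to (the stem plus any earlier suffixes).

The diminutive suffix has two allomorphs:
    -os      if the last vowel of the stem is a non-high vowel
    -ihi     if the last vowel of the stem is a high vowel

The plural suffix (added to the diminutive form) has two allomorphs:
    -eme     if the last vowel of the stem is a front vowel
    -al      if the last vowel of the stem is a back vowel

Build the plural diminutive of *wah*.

wahosal

Since the last vowel of *wah* is /a/ (a non-high vowel), it takes -os, giving *wahos*.
The diminutive form *wahos*: last vowel = /o/, a back vowel → -al → *wahosal*.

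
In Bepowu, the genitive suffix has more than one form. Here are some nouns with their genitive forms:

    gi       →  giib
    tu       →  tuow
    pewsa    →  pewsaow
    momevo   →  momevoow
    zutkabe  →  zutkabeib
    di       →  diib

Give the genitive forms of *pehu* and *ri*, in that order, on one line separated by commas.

pehuow, riib

The alternation tracks the last vowel of the stem — -ib when the last vowel of the stem is a front vowel (*gi*, *zutkabe*, *di*); -ow when the last vowel of the stem is a back vowel (*tu*, *pewsa*, *momevo*).
*pehu* — last vowel /u/ (a back vowel) → -ow → *pehuow*.
Since the last vowel of *ri* is /i/ (a front vowel), it takes -ib, giving *riib*.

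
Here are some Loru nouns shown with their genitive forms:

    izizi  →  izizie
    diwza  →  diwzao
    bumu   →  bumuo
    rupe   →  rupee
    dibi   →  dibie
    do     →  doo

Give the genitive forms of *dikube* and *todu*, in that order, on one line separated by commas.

The alternation tracks the last vowel of the stem — -e when the last vowel of the stem is a front vowel (*izizi*, *rupe*, *dibi*); -o when the last vowel of the stem is a back vowel (*diwza*, *bumu*, *do*).
*dikube* — last vowel /e/ (a front vowel) → -e → *dikubee*.
*todu*: last vowel = /u/, a back vowel → -o → *toduo*.

dikubee, toduo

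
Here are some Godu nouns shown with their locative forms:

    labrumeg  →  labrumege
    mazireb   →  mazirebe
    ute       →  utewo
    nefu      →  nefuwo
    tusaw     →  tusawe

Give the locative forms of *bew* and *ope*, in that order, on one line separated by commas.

The pattern is consonant vs. vowel: -e when the stem ends in a consonant (*labrumeg*, *mazireb*, *tusaw*); -wo when the stem ends in a vowel (*ute*, *nefu*).
The final sound of *bew* is /w/, which is a consonant, so the suffix is -e, giving *bewe*.
*ope*: final sound = /e/, a vowel → -wo → *opewo*.

bewe, opewo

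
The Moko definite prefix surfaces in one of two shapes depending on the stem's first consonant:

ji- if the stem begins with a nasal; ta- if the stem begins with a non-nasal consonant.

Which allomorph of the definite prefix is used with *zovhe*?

Since the first consonant of *zovhe* is /z/ (non-nasal), it takes ta-.

ta-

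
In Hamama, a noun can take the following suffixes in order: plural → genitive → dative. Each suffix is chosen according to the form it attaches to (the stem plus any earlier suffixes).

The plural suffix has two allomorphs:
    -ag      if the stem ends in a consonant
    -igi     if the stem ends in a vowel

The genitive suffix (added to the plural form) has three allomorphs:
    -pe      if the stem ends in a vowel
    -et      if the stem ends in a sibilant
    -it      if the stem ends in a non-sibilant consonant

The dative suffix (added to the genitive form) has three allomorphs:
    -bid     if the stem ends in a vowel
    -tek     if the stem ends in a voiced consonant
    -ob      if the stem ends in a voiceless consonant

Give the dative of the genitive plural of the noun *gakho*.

gakhoigipebid

*gakho* — final sound /o/ (a vowel) → -igi → *gakhoigi*.
The plural form *gakhoigi* — final sound /i/ (a vowel) → -pe → *gakhoigipe*.
The genitive form *gakhoigipe*: final sound = /e/, a vowel → -bid → *gakhoigipebid*.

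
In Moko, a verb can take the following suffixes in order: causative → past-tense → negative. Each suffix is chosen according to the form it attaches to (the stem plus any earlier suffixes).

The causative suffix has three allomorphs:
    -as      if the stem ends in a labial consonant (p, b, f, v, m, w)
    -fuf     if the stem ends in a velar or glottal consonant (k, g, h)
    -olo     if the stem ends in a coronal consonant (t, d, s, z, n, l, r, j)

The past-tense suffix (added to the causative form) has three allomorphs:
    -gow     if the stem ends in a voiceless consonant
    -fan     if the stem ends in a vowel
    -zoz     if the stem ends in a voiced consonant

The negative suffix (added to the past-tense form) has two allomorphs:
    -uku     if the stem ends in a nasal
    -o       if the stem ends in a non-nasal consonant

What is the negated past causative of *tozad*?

*tozad* — final consonant /d/ (coronal) → -olo → *tozadolo*.
The causative form *tozadolo*: final sound = /o/, a vowel → -fan → *tozadolofan*.
The final consonant of the past-tense form *tozadolofan* is /n/, which is a nasal, so the negative suffix is -uku, giving *tozadolofanuku*.

tozadolofanuku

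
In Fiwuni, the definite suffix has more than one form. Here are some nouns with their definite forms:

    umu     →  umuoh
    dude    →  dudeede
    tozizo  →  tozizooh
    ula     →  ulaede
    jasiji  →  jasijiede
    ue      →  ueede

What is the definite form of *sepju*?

sepjuoh

Looking at the last vowel of each stem: -oh when the last vowel of the stem is a rounded vowel (*umu*, *tozizo*); -ede when the last vowel of the stem is an unrounded vowel (*dude*, *ula*, *jasiji*, *ue*).
*sepju*: last vowel = /u/, a rounded vowel → -oh → *sepjuoh*.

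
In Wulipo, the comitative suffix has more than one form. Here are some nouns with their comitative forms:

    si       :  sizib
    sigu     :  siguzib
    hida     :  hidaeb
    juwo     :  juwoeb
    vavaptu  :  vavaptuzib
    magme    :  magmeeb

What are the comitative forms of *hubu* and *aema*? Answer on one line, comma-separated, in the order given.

hubuzib, aemaeb

The alternation tracks the last vowel of the stem — -zib when the last vowel of the stem is a high vowel (*si*, *sigu*, *vavaptu*); -eb when the last vowel of the stem is a non-high vowel (*hida*, *juwo*, *magme*).
The last vowel of *hubu* is /u/, which is a high vowel, so the suffix is -zib, giving *hubuzib*.
*aema* — last vowel /a/ (a non-high vowel) → -eb → *aemaeb*.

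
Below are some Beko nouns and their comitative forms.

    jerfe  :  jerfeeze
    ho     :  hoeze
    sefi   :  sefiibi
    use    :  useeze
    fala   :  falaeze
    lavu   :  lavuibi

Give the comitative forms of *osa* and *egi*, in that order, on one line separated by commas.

The alternation tracks the last vowel of the stem — -ibi when the last vowel of the stem is a high vowel (*sefi*, *lavu*); -eze when the last vowel of the stem is a non-high vowel (*jerfe*, *ho*, *use*, *fala*).
*osa* — last vowel /a/ (a non-high vowel) → -eze → *osaeze*.
*egi* — last vowel /i/ (a high vowel) → -ibi → *egiibi*.

osaeze, egiibi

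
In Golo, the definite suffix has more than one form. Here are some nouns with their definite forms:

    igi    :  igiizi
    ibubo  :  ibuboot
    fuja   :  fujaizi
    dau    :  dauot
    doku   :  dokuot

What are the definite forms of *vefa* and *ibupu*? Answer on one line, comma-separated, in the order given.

vefaizi, ibupuot

The alternation tracks the last vowel of the stem — -ot when the last vowel of the stem is a rounded vowel (*ibubo*, *dau*, *doku*); -izi when the last vowel of the stem is an unrounded vowel (*igi*, *fuja*).
The last vowel of *vefa* is /a/, which is an unrounded vowel, so the suffix is -izi, giving *vefaizi*.
*ibupu* — last vowel /u/ (a rounded vowel) → -ot → *ibupuot*.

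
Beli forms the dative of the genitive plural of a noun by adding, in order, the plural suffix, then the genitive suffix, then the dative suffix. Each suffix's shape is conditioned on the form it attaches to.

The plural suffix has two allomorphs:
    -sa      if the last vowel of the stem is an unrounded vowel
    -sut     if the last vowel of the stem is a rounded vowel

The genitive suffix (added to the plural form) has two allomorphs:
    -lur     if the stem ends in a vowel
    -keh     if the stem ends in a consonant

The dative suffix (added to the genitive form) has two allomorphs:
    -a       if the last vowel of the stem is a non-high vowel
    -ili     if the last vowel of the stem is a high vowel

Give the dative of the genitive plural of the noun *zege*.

Since the last vowel of *zege* is /e/ (an unrounded vowel), it takes -sa, giving *zegesa*.
Since the final sound of the plural form *zegesa* is /a/ (a vowel), it takes -lur, giving *zegesalur*.
The genitive form *zegesalur* — last vowel /u/ (a high vowel) → -ili → *zegesalurili*.

zegesalurili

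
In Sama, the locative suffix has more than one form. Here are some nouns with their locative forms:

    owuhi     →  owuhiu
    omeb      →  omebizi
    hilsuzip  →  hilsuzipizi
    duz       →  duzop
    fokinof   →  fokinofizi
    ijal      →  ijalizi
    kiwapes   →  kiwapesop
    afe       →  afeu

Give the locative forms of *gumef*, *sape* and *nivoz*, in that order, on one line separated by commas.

The pattern is sibilance of the final sound: -op when the stem ends in a sibilant (*duz*, *kiwapes*); -izi when the stem ends in a non-sibilant consonant (*omeb*, *hilsuzip*, *fokinof*, *ijal*); -u when the stem ends in a vowel (*owuhi*, *afe*).
*gumef* — final sound /f/ (a non-sibilant consonant) → -izi → *gumefizi*.
*sape* — final sound /e/ (a vowel) → -u → *sapeu*.
The final sound of *nivoz* is /z/, which is a sibilant, so the suffix is -op, giving *nivozop*.

gumefizi, sapeu, nivozop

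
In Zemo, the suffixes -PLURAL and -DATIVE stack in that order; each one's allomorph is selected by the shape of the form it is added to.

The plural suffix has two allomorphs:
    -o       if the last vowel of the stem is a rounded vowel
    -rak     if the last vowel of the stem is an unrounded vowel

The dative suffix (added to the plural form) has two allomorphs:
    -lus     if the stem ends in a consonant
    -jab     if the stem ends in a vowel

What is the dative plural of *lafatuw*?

*lafatuw*: last vowel = /u/, a rounded vowel → -o → *lafatuwo*.
Since the final sound of the plural form *lafatuwo* is /o/ (a vowel), it takes -jab, giving *lafatuwojab*.

lafatuwojab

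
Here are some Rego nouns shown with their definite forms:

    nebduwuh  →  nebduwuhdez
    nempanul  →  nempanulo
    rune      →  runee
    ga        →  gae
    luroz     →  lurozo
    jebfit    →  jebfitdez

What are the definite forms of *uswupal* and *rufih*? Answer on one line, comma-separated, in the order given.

uswupalo, rufihdez

Looking at the final sound of each stem: -dez when the stem ends in a voiceless consonant (*nebduwuh*, *jebfit*); -o when the stem ends in a voiced consonant (*nempanul*, *luroz*); -e when the stem ends in a vowel (*rune*, *ga*).
Since the final sound of *uswupal* is /l/ (a voiced consonant), it takes -o, giving *uswupalo*.
Since the final sound of *rufih* is /h/ (a voiceless consonant), it takes -dez, giving *rufihdez*.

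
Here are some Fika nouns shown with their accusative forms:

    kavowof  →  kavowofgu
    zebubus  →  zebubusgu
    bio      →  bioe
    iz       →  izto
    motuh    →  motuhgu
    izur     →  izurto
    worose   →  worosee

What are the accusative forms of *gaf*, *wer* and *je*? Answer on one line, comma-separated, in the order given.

gafgu, werto, jee

Looking at the final sound of each stem: -gu when the stem ends in a voiceless consonant (*kavowof*, *zebubus*, *motuh*); -to when the stem ends in a voiced consonant (*iz*, *izur*); -e when the stem ends in a vowel (*bio*, *worose*).
The final sound of *gaf* is /f/, which is a voiceless consonant, so the suffix is -gu, giving *gafgu*.
*wer* — final sound /r/ (a voiced consonant) → -to → *werto*.
*je* — final sound /e/ (a vowel) → -e → *jee*.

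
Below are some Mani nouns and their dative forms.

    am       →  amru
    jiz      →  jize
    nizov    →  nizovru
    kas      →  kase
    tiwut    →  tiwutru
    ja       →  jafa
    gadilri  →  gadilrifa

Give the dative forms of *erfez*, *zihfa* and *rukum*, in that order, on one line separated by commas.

erfeze, zihfafa, rukumru

Looking at the final sound of each stem: -e when the stem ends in a sibilant (*jiz*, *kas*); -ru when the stem ends in a non-sibilant consonant (*am*, *nizov*, *tiwut*); -fa when the stem ends in a vowel (*ja*, *gadilri*).
Since the final sound of *erfez* is /z/ (a sibilant), it takes -e, giving *erfeze*.
*zihfa* — final sound /a/ (a vowel) → -fa → *zihfafa*.
*rukum* — final sound /m/ (a non-sibilant consonant) → -ru → *rukumru*.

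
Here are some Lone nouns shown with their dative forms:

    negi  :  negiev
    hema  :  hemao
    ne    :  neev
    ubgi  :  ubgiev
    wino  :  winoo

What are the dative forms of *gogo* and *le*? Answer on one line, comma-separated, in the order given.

The alternation tracks the last vowel of the stem — -ev when the last vowel of the stem is a front vowel (*negi*, *ne*, *ubgi*); -o when the last vowel of the stem is a back vowel (*hema*, *wino*).
The last vowel of *gogo* is /o/, which is a back vowel, so the suffix is -o, giving *gogoo*.
*le* — last vowel /e/ (a front vowel) → -ev → *leev*.

gogoo, leev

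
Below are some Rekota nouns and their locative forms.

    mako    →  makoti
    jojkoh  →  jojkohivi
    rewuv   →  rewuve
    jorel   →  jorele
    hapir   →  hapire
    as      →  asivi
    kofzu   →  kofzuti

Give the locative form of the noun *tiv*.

tive

The pattern is voicing of the final sound: -ivi when the stem ends in a voiceless consonant (*jojkoh*, *as*); -e when the stem ends in a voiced consonant (*rewuv*, *jorel*, *hapir*); -ti when the stem ends in a vowel (*mako*, *kofzu*).
*tiv*: final sound = /v/, a voiced consonant → -e → *tive*.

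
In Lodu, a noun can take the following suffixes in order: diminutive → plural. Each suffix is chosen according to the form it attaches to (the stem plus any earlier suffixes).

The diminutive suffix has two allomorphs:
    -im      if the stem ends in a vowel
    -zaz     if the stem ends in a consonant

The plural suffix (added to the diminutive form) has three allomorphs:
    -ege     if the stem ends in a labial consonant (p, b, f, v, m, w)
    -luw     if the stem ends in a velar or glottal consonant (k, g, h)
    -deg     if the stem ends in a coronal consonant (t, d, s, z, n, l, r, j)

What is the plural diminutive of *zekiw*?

zekiwzazdeg

The final sound of *zekiw* is /w/, which is a consonant, so the diminutive suffix is -zaz, giving *zekiwzaz*.
The diminutive form *zekiwzaz* — final consonant /z/ (coronal) → -deg → *zekiwzazdeg*.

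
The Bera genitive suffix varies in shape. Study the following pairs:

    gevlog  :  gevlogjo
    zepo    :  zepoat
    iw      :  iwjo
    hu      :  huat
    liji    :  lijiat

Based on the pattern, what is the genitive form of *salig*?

saligjo

The alternation tracks the final sound of the stem — -jo when the stem ends in a consonant (*gevlog*, *iw*); -at when the stem ends in a vowel (*zepo*, *hu*, *liji*).
The final sound of *salig* is /g/, which is a consonant, so the suffix is -jo, giving *saligjo*.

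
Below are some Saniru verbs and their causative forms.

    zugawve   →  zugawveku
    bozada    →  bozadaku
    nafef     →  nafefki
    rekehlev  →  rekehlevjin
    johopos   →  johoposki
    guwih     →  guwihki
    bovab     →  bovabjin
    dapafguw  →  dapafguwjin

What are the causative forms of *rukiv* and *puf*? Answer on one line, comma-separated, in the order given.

rukivjin, pufki

The suffix is conditioned by the final sound: -ki when the stem ends in a voiceless consonant (*nafef*, *johopos*, *guwih*); -jin when the stem ends in a voiced consonant (*rekehlev*, *bovab*, *dapafguw*); -ku when the stem ends in a vowel (*zugawve*, *bozada*).
The final sound of *rukiv* is /v/, which is a voiced consonant, so the suffix is -jin, giving *rukivjin*.
Since the final sound of *puf* is /f/ (a voiceless consonant), it takes -ki, giving *pufki*.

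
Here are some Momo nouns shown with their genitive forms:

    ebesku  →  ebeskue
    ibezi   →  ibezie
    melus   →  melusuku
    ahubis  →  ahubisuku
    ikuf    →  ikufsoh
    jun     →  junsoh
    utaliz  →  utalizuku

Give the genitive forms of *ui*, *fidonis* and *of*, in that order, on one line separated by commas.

Looking at the final sound of each stem: -uku when the stem ends in a sibilant (*melus*, *ahubis*, *utaliz*); -soh when the stem ends in a non-sibilant consonant (*ikuf*, *jun*); -e when the stem ends in a vowel (*ebesku*, *ibezi*).
The final sound of *ui* is /i/, which is a vowel, so the suffix is -e, giving *uie*.
*fidonis* — final sound /s/ (a sibilant) → -uku → *fidonisuku*.
Since the final sound of *of* is /f/ (a non-sibilant consonant), it takes -soh, giving *ofsoh*.

uie, fidonisuku, ofsoh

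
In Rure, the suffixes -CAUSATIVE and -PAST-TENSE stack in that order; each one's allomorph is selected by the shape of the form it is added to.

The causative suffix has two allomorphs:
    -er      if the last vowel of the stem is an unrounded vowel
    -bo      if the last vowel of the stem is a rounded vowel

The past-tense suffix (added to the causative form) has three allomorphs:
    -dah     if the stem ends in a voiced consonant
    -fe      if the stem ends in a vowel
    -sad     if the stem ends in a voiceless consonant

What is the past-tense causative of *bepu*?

*bepu*: last vowel = /u/, a rounded vowel → -bo → *bepubo*.
The final sound of the causative form *bepubo* is /o/, which is a vowel, so the past-tense suffix is -fe, giving *bepubofe*.

bepubofe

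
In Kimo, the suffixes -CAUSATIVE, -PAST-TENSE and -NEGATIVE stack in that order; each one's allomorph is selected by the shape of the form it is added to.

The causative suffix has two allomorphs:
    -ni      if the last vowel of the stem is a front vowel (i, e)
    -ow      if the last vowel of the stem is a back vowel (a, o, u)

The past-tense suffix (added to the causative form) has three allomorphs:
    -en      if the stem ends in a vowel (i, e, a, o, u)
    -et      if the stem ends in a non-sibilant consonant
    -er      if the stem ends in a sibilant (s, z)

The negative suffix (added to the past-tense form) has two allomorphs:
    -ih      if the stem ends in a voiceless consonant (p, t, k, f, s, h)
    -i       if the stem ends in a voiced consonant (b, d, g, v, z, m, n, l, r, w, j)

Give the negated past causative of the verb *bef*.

Since the last vowel of *bef* is /e/ (a front vowel), it takes -ni, giving *befni*.
The causative form *befni*: final sound = /i/, a vowel → -en → *befnien*.
The past-tense form *befnien* — final consonant /n/ (voiced) → -i → *befnieni*.

befnieni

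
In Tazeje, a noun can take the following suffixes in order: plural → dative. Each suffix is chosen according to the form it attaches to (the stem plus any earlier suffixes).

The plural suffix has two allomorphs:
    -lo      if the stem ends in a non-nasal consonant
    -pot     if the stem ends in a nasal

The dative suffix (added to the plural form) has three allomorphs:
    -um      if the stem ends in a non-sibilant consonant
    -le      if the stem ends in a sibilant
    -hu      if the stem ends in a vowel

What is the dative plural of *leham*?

lehampotum

The final consonant of *leham* is /m/, which is a nasal, so the plural suffix is -pot, giving *lehampot*.
Since the final sound of the plural form *lehampot* is /t/ (a non-sibilant consonant), it takes -um, giving *lehampotum*.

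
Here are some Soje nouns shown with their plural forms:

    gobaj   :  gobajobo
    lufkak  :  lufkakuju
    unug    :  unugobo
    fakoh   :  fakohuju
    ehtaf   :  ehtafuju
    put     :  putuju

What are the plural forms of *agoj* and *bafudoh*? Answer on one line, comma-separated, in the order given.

agojobo, bafudohuju

Looking at the final consonant of each stem: -uju when the stem ends in a voiceless consonant (*lufkak*, *fakoh*, *ehtaf*, *put*); -obo when the stem ends in a voiced consonant (*gobaj*, *unug*).
*agoj* — final consonant /j/ (voiced) → -obo → *agojobo*.
Since the final consonant of *bafudoh* is /h/ (voiceless), it takes -uju, giving *bafudohuju*.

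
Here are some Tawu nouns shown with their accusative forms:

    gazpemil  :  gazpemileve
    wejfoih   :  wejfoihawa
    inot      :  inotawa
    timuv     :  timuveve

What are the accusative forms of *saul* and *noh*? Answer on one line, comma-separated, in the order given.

Looking at the final consonant of each stem: -awa when the stem ends in a voiceless consonant (*wejfoih*, *inot*); -eve when the stem ends in a voiced consonant (*gazpemil*, *timuv*).
Since the final consonant of *saul* is /l/ (voiced), it takes -eve, giving *sauleve*.
Since the final consonant of *noh* is /h/ (voiceless), it takes -awa, giving *nohawa*.

sauleve, nohawa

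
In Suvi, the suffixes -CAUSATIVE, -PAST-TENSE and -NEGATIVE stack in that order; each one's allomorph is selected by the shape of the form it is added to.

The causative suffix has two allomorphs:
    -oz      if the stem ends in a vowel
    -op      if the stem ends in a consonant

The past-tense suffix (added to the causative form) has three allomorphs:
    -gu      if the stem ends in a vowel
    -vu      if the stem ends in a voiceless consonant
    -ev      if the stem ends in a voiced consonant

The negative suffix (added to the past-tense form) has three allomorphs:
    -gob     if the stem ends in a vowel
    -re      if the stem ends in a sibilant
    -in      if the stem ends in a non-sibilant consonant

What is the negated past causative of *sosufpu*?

sosufpuozevin

Since the final sound of *sosufpu* is /u/ (a vowel), it takes -oz, giving *sosufpuoz*.
The final sound of the causative form *sosufpuoz* is /z/, which is a voiced consonant, so the past-tense suffix is -ev, giving *sosufpuozev*.
Since the final sound of the past-tense form *sosufpuozev* is /v/ (a non-sibilant consonant), it takes -in, giving *sosufpuozevin*.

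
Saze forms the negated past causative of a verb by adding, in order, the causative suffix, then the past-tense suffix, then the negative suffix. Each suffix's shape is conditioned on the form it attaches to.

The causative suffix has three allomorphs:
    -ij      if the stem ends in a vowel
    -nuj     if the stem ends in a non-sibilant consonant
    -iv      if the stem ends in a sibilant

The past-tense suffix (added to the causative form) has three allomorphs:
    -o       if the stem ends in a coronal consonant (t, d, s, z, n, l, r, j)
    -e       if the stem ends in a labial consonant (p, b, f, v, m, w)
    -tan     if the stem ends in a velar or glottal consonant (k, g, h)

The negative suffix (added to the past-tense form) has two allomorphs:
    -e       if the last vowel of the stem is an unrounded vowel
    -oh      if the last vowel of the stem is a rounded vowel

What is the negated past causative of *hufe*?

hufeijooh

Since the final sound of *hufe* is /e/ (a vowel), it takes -ij, giving *hufeij*.
The final consonant of the causative form *hufeij* is /j/, which is coronal, so the past-tense suffix is -o, giving *hufeijo*.
The past-tense form *hufeijo*: last vowel = /o/, a rounded vowel → -oh → *hufeijooh*.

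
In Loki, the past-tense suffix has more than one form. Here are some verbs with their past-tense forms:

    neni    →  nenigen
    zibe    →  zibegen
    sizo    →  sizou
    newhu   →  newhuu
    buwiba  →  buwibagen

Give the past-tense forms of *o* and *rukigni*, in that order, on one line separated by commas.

ou, rukignigen

The suffix is conditioned by the last vowel: -u when the last vowel of the stem is a rounded vowel (*sizo*, *newhu*); -gen when the last vowel of the stem is an unrounded vowel (*neni*, *zibe*, *buwiba*).
*o* — last vowel /o/ (a rounded vowel) → -u → *ou*.
*rukigni* — last vowel /i/ (an unrounded vowel) → -gen → *rukignigen*.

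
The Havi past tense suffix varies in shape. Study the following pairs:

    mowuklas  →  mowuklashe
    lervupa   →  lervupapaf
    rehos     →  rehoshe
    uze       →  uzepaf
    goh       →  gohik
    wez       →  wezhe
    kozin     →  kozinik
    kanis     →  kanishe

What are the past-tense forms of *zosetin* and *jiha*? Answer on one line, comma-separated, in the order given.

zosetinik, jihapaf

The alternation tracks the final sound of the stem — -he when the stem ends in a sibilant (*mowuklas*, *rehos*, *wez*, *kanis*); -ik when the stem ends in a non-sibilant consonant (*goh*, *kozin*); -paf when the stem ends in a vowel (*lervupa*, *uze*).
Since the final sound of *zosetin* is /n/ (a non-sibilant consonant), it takes -ik, giving *zosetinik*.
*jiha* — final sound /a/ (a vowel) → -paf → *jihapaf*.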